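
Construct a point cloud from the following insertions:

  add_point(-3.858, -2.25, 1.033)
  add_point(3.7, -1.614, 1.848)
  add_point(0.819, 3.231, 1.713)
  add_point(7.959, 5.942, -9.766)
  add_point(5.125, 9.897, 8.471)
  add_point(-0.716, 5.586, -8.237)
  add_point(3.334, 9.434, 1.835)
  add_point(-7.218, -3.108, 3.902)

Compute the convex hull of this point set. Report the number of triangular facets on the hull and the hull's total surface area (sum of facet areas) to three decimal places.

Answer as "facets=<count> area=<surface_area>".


facets=10 area=527.405

7 of the 8 inputs are extreme points: [0, 1, 3, 4, 5, 6, 7].

Per-facet area ½‖(b−a)×(c−a)‖:
  f1: (p5, p0, p7) → 17.7443
  f2: (p5, p0, p3) → 50.6527
  f3: (p1, p4, p7) → 74.2455
  f4: (p1, p0, p7) → 12.4672
  f5: (p1, p4, p3) → 96.4681
  f6: (p1, p0, p3) → 53.5473
  f7: (p6, p4, p3) → 27.5519
  f8: (p6, p5, p3) → 49.6603
  f9: (p6, p4, p7) → 56.6383
  f10: (p6, p5, p7) → 88.4293
Σ area = 527.405

Check V−E+F: 7 − 15 + 10 = 2.


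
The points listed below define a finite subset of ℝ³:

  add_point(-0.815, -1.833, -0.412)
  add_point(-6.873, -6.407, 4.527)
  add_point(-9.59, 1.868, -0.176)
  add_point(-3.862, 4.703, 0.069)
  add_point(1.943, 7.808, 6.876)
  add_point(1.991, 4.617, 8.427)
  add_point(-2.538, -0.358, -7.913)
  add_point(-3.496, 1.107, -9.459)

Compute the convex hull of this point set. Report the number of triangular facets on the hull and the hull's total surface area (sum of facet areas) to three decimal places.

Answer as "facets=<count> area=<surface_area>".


facets=12 area=408.691

8 of the 8 inputs are extreme points: [0, 1, 2, 3, 4, 5, 6, 7].

Area of each hull facet:
  f1: (p1, p5, p2) → 68.3992
  f2: (p7, p1, p2) → 54.0959
  f3: (p4, p5, p2) → 25.9293
  f4: (p0, p1, p5) → 51.1305
  f5: (p0, p4, p5) → 19.7559
  f6: (p3, p7, p2) → 32.1687
  f7: (p3, p4, p2) → 20.9569
  f8: (p3, p4, p7) → 31.0305
  f9: (p6, p7, p1) → 11.9680
  f10: (p6, p0, p1) → 31.3202
  f11: (p6, p4, p7) → 18.9425
  f12: (p6, p0, p4) → 42.9938
Σ area = 408.691

Euler characteristic 8−18+12 = 2 ✓


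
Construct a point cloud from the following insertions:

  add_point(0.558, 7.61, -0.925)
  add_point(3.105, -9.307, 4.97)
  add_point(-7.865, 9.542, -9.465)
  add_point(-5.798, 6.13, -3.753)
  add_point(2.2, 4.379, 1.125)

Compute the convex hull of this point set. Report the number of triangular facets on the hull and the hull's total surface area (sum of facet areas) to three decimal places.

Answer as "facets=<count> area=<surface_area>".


Extreme-point indices: [0, 1, 2, 3, 4] — 5 of 5 on the boundary.

Area of each hull facet:
  f1: (p3, p1, p2) → 33.5106
  f2: (p3, p0, p2) → 21.6095
  f3: (p4, p1, p2) → 92.4703
  f4: (p4, p0, p2) → 16.9340
  f5: (p4, p3, p1) → 63.1154
  f6: (p4, p3, p0) → 13.6558
Σ area = 241.296

Euler characteristic 5−9+6 = 2 ✓

facets=6 area=241.296


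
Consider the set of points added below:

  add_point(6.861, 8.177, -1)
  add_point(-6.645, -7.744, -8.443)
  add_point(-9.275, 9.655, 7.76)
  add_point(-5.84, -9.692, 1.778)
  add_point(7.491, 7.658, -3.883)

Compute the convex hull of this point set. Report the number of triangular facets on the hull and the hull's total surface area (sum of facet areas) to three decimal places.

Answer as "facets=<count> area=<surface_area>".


facets=6 area=653.295

Hull vertices (5/5): indices [0, 1, 2, 3, 4].

Triangle areas on the boundary:
  f1: (p1, p4, p2) → 205.6290
  f2: (p1, p3, p2) → 106.6779
  f3: (p1, p3, p4) → 110.7713
  f4: (p0, p4, p2) → 20.8362
  f5: (p0, p3, p2) → 176.4458
  f6: (p0, p3, p4) → 32.9350
Σ area = 653.295

Check V−E+F: 5 − 9 + 6 = 2.


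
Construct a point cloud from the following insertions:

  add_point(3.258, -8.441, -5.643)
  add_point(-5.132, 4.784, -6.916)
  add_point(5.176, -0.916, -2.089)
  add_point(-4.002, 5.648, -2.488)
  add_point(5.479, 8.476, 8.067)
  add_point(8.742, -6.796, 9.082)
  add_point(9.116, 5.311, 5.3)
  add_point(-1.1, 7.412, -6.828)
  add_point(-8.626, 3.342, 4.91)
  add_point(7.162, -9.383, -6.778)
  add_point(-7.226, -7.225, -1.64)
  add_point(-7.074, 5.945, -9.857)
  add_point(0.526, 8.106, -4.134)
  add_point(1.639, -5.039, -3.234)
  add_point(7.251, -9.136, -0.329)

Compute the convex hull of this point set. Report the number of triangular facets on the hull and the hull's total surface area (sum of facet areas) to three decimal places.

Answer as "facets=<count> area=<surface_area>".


facets=18 area=1103.885

Points on the hull: [0, 4, 5, 6, 7, 8, 9, 10, 11, 12, 14] (11 of 15).

Area of each hull facet:
  f1: (p5, p9, p6) → 101.4831
  f2: (p4, p11, p8) → 115.4739
  f3: (p4, p5, p8) → 119.1327
  f4: (p4, p5, p6) → 32.6875
  f5: (p10, p5, p8) → 117.4591
  f6: (p10, p11, p8) → 87.2829
  f7: (p12, p4, p6) → 35.6238
  f8: (p12, p4, p11) → 34.6239
  f9: (p14, p5, p9) → 7.7468
  f10: (p14, p10, p9) → 47.0869
  f11: (p14, p10, p5) → 70.4012
  f12: (p0, p11, p9) → 28.9904
  f13: (p0, p10, p9) → 3.3882
  f14: (p0, p10, p11) → 87.1280
  f15: (p7, p11, p9) → 62.9537
  f16: (p7, p12, p11) → 5.7285
  f17: (p7, p9, p6) → 137.0844
  f18: (p7, p12, p6) → 9.6100
Σ area = 1103.885

Euler: V−E+F = 11−27+18 = 2.


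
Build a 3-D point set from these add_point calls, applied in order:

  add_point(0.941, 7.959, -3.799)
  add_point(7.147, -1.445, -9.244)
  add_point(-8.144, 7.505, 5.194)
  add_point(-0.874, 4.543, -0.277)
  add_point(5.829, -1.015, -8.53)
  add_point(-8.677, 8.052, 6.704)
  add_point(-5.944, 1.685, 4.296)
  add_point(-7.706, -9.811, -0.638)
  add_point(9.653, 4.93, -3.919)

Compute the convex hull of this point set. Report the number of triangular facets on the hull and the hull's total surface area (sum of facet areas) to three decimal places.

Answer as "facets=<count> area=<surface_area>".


Hull vertices (8/9): indices [0, 1, 2, 4, 5, 6, 7, 8].

Facet areas (half cross-product norm):
  f1: (p1, p7, p8) → 79.7653
  f2: (p0, p8, p5) → 49.9408
  f3: (p0, p1, p8) → 40.0049
  f4: (p6, p8, p5) → 62.3383
  f5: (p6, p7, p5) → 23.1632
  f6: (p6, p7, p8) → 112.5730
  f7: (p2, p7, p5) → 12.3878
  f8: (p2, p0, p5) → 5.8785
  f9: (p2, p0, p7) → 114.3432
  f10: (p4, p1, p7) → 9.9668
  f11: (p4, p0, p7) → 100.4198
  f12: (p4, p0, p1) → 5.5058
Σ area = 616.287

Euler: V−E+F = 8−18+12 = 2.

facets=12 area=616.287


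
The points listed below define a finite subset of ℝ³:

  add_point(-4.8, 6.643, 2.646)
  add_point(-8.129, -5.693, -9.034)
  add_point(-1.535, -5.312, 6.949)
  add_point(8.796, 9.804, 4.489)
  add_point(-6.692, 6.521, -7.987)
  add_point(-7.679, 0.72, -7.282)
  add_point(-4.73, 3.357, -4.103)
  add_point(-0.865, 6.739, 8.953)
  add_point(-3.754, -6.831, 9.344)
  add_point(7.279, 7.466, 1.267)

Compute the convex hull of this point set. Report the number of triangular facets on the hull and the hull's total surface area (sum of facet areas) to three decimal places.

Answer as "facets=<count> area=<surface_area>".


Points on the hull: [0, 1, 2, 3, 4, 5, 7, 8, 9] (9 of 10).

Per-facet area ½‖(b−a)×(c−a)‖:
  f1: (p4, p0, p3) → 72.5201
  f2: (p2, p8, p1) → 28.9230
  f3: (p2, p8, p3) → 20.8838
  f4: (p7, p8, p3) → 68.1042
  f5: (p7, p0, p3) → 40.8543
  f6: (p7, p0, p8) → 51.3411
  f7: (p5, p4, p1) → 7.6429
  f8: (p5, p4, p0) → 31.9102
  f9: (p5, p8, p1) → 61.6057
  f10: (p5, p0, p8) → 89.7012
  f11: (p9, p2, p1) → 142.2582
  f12: (p9, p2, p3) → 32.9288
  f13: (p9, p4, p1) → 101.5031
  f14: (p9, p4, p3) → 23.8773
Σ area = 774.054

Check V−E+F: 9 − 21 + 14 = 2.

facets=14 area=774.054


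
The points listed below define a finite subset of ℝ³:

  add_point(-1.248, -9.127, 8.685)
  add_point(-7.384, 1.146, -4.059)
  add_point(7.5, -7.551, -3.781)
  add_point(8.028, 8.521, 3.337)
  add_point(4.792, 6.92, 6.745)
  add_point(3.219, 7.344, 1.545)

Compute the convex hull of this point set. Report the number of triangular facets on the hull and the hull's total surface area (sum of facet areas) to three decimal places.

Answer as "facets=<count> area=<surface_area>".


facets=8 area=603.185

6 of the 6 inputs are extreme points: [0, 1, 2, 3, 4, 5].

Facet areas (half cross-product norm):
  f1: (p2, p3, p1) → 136.9678
  f2: (p2, p0, p1) → 119.2710
  f3: (p2, p0, p3) → 131.3748
  f4: (p4, p0, p1) → 130.1260
  f5: (p4, p0, p3) → 34.0997
  f6: (p5, p3, p1) → 9.7947
  f7: (p5, p4, p1) → 29.7744
  f8: (p5, p4, p3) → 11.7769
Σ area = 603.185

Euler characteristic 6−12+8 = 2 ✓


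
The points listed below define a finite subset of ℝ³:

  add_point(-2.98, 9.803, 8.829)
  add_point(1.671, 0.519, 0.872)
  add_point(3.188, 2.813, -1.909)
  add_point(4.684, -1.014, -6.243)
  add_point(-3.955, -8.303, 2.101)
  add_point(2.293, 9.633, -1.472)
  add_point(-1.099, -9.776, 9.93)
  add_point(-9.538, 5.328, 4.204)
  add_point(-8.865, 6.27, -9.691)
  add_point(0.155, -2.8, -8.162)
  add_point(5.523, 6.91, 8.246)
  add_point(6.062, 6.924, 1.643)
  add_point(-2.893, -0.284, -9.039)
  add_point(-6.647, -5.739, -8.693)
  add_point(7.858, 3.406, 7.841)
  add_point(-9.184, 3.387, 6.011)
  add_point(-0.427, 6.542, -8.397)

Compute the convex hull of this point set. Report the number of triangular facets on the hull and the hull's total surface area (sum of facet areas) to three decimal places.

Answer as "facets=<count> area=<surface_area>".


facets=26 area=1146.260

Hull vertices (15/17): indices [0, 3, 4, 5, 6, 7, 8, 9, 10, 11, 12, 13, 14, 15, 16].

Per-facet area ½‖(b−a)×(c−a)‖:
  f1: (p3, p6, p14) → 117.9167
  f2: (p0, p8, p7) → 57.7010
  f3: (p13, p8, p7) → 84.5964
  f4: (p15, p0, p7) → 12.2509
  f5: (p15, p0, p6) → 73.6680
  f6: (p15, p13, p7) → 23.0570
  f7: (p10, p6, p14) → 31.7267
  f8: (p10, p0, p6) → 81.0184
  f9: (p12, p13, p8) → 28.6867
  f10: (p4, p13, p6) → 5.5632
  f11: (p4, p15, p6) → 56.6526
  f12: (p4, p15, p13) → 76.4252
  f13: (p5, p0, p8) → 81.4590
  f14: (p5, p10, p0) → 45.3203
  f15: (p9, p12, p13) → 13.3600
  f16: (p9, p3, p6) → 50.1603
  f17: (p9, p13, p6) → 71.5173
  f18: (p16, p5, p8) → 30.2580
  f19: (p16, p12, p8) → 28.8124
  f20: (p16, p9, p3) → 23.5361
  f21: (p16, p9, p12) → 14.0301
  f22: (p11, p3, p14) → 39.7390
  f23: (p11, p10, p14) → 13.8772
  f24: (p11, p5, p10) → 16.0190
  f25: (p11, p16, p3) → 49.6839
  f26: (p11, p16, p5) → 19.2245
Σ area = 1146.260

Euler: V−E+F = 15−39+26 = 2.


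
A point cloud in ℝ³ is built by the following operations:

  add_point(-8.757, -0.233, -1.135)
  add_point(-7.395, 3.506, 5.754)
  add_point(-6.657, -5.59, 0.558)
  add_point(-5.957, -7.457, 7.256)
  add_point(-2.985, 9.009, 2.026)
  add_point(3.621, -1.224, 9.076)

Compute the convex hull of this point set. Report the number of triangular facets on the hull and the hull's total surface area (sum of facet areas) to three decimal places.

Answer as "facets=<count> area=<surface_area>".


facets=8 area=359.721

Extreme-point indices: [0, 1, 2, 3, 4, 5] — 6 of 6 on the boundary.

Per-facet area ½‖(b−a)×(c−a)‖:
  f1: (p1, p4, p0) → 31.7273
  f2: (p1, p3, p0) → 42.0057
  f3: (p1, p4, p5) → 49.3557
  f4: (p1, p3, p5) → 59.1318
  f5: (p2, p4, p0) → 30.0178
  f6: (p2, p4, p5) → 89.6292
  f7: (p2, p3, p0) → 17.5824
  f8: (p2, p3, p5) → 40.2706
Σ area = 359.721

Euler: V−E+F = 6−12+8 = 2.


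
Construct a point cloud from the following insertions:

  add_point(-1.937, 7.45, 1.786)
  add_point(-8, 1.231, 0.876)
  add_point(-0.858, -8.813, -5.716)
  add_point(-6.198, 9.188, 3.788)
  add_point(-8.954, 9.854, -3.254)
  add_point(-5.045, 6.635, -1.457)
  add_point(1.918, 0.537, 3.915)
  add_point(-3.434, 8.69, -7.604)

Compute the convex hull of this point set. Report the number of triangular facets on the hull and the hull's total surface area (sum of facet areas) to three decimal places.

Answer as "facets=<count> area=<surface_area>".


Extreme-point indices: [0, 1, 2, 3, 4, 6, 7] — 7 of 8 on the boundary.

Facet areas (half cross-product norm):
  f1: (p7, p2, p4) → 61.9850
  f2: (p7, p2, p6) → 100.4289
  f3: (p1, p2, p4) → 58.4223
  f4: (p1, p2, p6) → 66.6634
  f5: (p0, p7, p6) → 35.3507
  f6: (p3, p1, p6) → 43.7644
  f7: (p3, p0, p6) → 16.6387
  f8: (p3, p1, p4) → 31.2952
  f9: (p3, p7, p4) → 26.0292
  f10: (p3, p0, p7) → 23.5074
Σ area = 464.085

Check V−E+F: 7 − 15 + 10 = 2.

facets=10 area=464.085


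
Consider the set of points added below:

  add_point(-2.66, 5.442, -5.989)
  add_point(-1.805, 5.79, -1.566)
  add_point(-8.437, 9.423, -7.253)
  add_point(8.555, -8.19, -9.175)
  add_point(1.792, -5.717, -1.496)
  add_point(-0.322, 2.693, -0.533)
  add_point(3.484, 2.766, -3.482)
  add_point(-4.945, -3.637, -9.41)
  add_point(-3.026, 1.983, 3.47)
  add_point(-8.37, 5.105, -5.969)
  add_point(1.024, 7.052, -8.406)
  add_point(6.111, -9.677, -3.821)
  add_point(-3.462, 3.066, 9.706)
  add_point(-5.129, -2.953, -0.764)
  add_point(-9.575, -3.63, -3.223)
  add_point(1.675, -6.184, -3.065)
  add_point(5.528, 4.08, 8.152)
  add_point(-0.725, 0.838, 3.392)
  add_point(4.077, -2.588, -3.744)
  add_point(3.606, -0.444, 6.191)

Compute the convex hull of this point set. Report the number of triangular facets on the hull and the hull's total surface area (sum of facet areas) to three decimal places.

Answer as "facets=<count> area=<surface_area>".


Extreme-point indices: [2, 3, 7, 10, 11, 12, 14, 16, 19] — 9 of 20 on the boundary.

Per-facet area ½‖(b−a)×(c−a)‖:
  f1: (p12, p2, p14) → 106.1534
  f2: (p16, p12, p2) → 85.9990
  f3: (p7, p2, p14) → 50.7812
  f4: (p11, p12, p14) → 130.6633
  f5: (p11, p7, p14) → 52.5974
  f6: (p11, p7, p3) → 41.4080
  f7: (p11, p16, p3) → 50.5904
  f8: (p10, p16, p3) → 144.4119
  f9: (p10, p16, p2) → 84.1443
  f10: (p10, p7, p3) → 86.0271
  f11: (p10, p7, p2) → 58.4315
  f12: (p19, p16, p12) → 22.3928
  f13: (p19, p11, p12) → 41.9365
  f14: (p19, p11, p16) → 23.2822
Σ area = 978.819

Euler: V−E+F = 9−21+14 = 2.

facets=14 area=978.819


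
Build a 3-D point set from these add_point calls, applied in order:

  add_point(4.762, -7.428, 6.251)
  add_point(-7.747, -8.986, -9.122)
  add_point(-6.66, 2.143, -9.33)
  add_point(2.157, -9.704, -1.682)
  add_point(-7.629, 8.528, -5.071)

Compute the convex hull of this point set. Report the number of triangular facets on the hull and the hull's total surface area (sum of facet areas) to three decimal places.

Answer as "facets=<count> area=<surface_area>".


facets=6 area=451.647

5 of the 5 inputs are extreme points: [0, 1, 2, 3, 4].

Facet areas (half cross-product norm):
  f1: (p4, p0, p1) → 172.7982
  f2: (p3, p0, p1) → 33.9527
  f3: (p2, p4, p1) → 26.0194
  f4: (p2, p3, p1) → 69.3821
  f5: (p2, p4, p0) → 83.3437
  f6: (p2, p3, p0) → 66.1504
Σ area = 451.647

Check V−E+F: 5 − 9 + 6 = 2.


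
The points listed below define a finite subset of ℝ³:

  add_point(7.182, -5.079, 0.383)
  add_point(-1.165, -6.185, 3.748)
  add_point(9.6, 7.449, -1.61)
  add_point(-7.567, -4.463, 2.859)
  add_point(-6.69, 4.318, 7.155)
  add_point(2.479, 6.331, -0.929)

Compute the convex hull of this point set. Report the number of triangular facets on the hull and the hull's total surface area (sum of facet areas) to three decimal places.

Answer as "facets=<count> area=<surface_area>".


6 of the 6 inputs are extreme points: [0, 1, 2, 3, 4, 5].

Facet areas (half cross-product norm):
  f1: (p1, p4, p3) → 32.7017
  f2: (p0, p1, p3) → 18.1817
  f3: (p0, p4, p2) → 111.2089
  f4: (p0, p1, p4) → 51.0420
  f5: (p5, p4, p3) → 60.6280
  f6: (p5, p4, p2) → 26.0260
  f7: (p5, p0, p3) → 85.3796
  f8: (p5, p0, p2) → 43.8202
Σ area = 428.988

Euler: V−E+F = 6−12+8 = 2.

facets=8 area=428.988


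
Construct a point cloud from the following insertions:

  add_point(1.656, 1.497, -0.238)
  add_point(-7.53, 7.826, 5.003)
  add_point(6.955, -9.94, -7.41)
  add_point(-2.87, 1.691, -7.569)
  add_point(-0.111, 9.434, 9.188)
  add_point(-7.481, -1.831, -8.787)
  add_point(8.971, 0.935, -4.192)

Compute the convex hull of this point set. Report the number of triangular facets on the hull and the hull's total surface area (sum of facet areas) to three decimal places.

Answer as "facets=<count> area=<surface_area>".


Extreme-point indices: [1, 2, 3, 4, 5, 6] — 6 of 7 on the boundary.

Facet areas (half cross-product norm):
  f1: (p5, p2, p1) → 136.5980
  f2: (p4, p2, p1) → 112.1768
  f3: (p4, p2, p6) → 87.3966
  f4: (p3, p5, p1) → 43.0221
  f5: (p3, p4, p1) → 62.3652
  f6: (p3, p4, p6) → 107.3073
  f7: (p3, p2, p6) → 69.8025
  f8: (p3, p5, p2) → 45.0787
Σ area = 663.747

Check V−E+F: 6 − 12 + 8 = 2.

facets=8 area=663.747


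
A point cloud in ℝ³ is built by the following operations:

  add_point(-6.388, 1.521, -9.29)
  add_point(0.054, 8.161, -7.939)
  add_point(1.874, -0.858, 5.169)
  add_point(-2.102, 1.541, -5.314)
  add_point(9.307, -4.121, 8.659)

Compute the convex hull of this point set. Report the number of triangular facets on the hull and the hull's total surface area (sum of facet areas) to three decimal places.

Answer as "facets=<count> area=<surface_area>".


facets=4 area=278.309

Points on the hull: [0, 1, 2, 4] (4 of 5).

Area of each hull facet:
  f1: (p1, p4, p0) → 105.7736
  f2: (p2, p4, p0) → 44.1067
  f3: (p2, p1, p0) → 73.3010
  f4: (p2, p1, p4) → 55.1278
Σ area = 278.309

Euler characteristic 4−6+4 = 2 ✓


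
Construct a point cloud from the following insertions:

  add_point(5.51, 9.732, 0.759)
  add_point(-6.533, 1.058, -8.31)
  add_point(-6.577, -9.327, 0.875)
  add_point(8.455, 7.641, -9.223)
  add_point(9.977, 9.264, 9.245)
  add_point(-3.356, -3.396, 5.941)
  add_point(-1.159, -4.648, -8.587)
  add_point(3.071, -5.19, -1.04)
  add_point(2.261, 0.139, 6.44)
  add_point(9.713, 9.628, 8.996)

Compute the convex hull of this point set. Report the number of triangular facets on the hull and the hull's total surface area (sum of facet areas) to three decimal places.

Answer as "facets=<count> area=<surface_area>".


Points on the hull: [0, 1, 2, 3, 4, 5, 6, 7, 8, 9] (10 of 10).

Area of each hull facet:
  f1: (p7, p3, p4) → 137.1650
  f2: (p6, p7, p2) → 44.6507
  f3: (p6, p7, p3) → 66.0890
  f4: (p1, p5, p2) → 58.0034
  f5: (p1, p5, p0) → 116.0673
  f6: (p1, p6, p2) → 46.4611
  f7: (p1, p3, p0) → 84.7521
  f8: (p1, p6, p3) → 60.5527
  f9: (p9, p5, p4) → 4.7990
  f10: (p9, p5, p0) → 76.9949
  f11: (p9, p3, p4) → 4.2418
  f12: (p9, p3, p0) → 34.6031
  f13: (p8, p7, p4) → 46.8865
  f14: (p8, p5, p4) → 13.6518
  f15: (p8, p7, p2) → 49.1913
  f16: (p8, p5, p2) → 18.8756
Σ area = 862.985

Euler: V−E+F = 10−24+16 = 2.

facets=16 area=862.985


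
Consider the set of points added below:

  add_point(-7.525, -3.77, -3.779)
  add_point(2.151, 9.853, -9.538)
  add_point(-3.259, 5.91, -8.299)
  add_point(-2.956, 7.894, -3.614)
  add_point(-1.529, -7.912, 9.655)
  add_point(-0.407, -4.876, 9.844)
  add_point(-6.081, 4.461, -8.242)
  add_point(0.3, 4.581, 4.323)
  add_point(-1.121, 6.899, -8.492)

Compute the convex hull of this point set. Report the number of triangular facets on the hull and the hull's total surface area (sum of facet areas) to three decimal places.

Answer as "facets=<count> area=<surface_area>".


facets=10 area=493.951

Extreme-point indices: [0, 1, 3, 4, 5, 6, 7] — 7 of 9 on the boundary.

Triangle areas on the boundary:
  f1: (p4, p1, p0) → 129.6373
  f2: (p5, p4, p0) → 24.7206
  f3: (p5, p4, p1) → 33.0487
  f4: (p3, p5, p0) → 95.9087
  f5: (p6, p1, p0) → 35.3265
  f6: (p6, p3, p0) → 30.4543
  f7: (p6, p3, p1) → 26.3210
  f8: (p7, p5, p1) → 51.4521
  f9: (p7, p3, p1) → 32.1644
  f10: (p7, p3, p5) → 34.9178
Σ area = 493.951

Euler characteristic 7−15+10 = 2 ✓


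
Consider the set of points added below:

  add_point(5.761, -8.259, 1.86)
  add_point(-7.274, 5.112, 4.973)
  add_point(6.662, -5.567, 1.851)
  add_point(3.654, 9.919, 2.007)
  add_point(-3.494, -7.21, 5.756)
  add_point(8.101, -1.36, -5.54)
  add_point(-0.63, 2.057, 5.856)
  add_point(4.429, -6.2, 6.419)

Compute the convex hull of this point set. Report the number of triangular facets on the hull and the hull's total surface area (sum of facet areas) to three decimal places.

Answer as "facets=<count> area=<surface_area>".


Points on the hull: [0, 1, 2, 3, 4, 5, 6, 7] (8 of 8).

Triangle areas on the boundary:
  f1: (p3, p5, p1) → 87.4381
  f2: (p4, p5, p1) → 109.5685
  f3: (p6, p3, p1) → 35.8887
  f4: (p6, p7, p3) → 41.4555
  f5: (p6, p4, p1) → 35.4272
  f6: (p6, p4, p7) → 35.3984
  f7: (p0, p4, p5) → 47.7525
  f8: (p0, p4, p7) → 20.5647
  f9: (p2, p0, p5) → 10.4708
  f10: (p2, p0, p7) → 7.0259
  f11: (p2, p3, p5) → 61.1477
  f12: (p2, p7, p3) → 40.3998
Σ area = 532.538

Check V−E+F: 8 − 18 + 12 = 2.

facets=12 area=532.538


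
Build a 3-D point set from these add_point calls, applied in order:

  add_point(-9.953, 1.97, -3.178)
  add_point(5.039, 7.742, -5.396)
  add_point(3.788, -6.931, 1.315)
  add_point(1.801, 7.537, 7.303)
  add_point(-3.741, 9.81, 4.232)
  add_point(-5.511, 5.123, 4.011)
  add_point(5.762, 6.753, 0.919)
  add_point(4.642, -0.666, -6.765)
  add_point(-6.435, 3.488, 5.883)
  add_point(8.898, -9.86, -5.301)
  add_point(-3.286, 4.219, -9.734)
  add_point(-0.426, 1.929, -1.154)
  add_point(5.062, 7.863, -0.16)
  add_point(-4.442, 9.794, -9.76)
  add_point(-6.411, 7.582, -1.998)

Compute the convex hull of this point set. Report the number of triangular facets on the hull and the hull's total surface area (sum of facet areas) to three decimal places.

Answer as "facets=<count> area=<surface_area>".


facets=22 area=870.948

13 of the 15 inputs are extreme points: [0, 1, 2, 3, 4, 6, 7, 8, 9, 10, 12, 13, 14].

Triangle areas on the boundary:
  f1: (p2, p9, p0) → 67.4255
  f2: (p2, p3, p9) → 52.5740
  f3: (p10, p9, p0) → 91.4600
  f4: (p10, p13, p0) → 27.2637
  f5: (p6, p3, p9) → 59.7318
  f6: (p6, p1, p9) → 57.0194
  f7: (p7, p1, p9) → 23.4648
  f8: (p7, p1, p13) → 45.1998
  f9: (p7, p10, p9) → 27.9341
  f10: (p7, p10, p13) → 21.0144
  f11: (p8, p2, p0) → 74.4803
  f12: (p8, p2, p3) → 68.7622
  f13: (p8, p4, p0) → 34.7040
  f14: (p8, p4, p3) → 23.6802
  f15: (p14, p13, p0) → 27.5276
  f16: (p14, p4, p0) → 19.0630
  f17: (p14, p4, p13) → 22.6736
  f18: (p12, p1, p13) → 25.4112
  f19: (p12, p4, p13) → 64.5751
  f20: (p12, p4, p3) → 27.2907
  f21: (p12, p6, p3) → 6.2081
  f22: (p12, p6, p1) → 3.4849
Σ area = 870.948

Euler: V−E+F = 13−33+22 = 2.


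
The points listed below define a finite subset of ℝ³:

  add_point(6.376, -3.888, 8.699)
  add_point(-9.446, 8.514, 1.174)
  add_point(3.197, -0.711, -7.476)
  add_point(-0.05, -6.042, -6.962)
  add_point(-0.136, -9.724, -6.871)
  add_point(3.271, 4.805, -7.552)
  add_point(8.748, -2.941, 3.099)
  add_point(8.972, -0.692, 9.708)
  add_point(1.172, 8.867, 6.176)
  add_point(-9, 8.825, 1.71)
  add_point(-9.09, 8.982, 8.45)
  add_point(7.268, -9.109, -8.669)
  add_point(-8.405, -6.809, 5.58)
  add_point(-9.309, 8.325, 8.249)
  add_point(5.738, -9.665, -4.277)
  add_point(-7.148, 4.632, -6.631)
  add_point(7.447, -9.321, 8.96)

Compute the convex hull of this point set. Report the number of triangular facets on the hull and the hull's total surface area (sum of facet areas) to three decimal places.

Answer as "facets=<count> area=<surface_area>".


facets=24 area=1293.600

Extreme-point indices: [1, 4, 5, 6, 7, 8, 9, 10, 11, 12, 13, 14, 15, 16] — 14 of 17 on the boundary.

Facet areas (half cross-product norm):
  f1: (p16, p10, p7) → 85.9788
  f2: (p16, p10, p12) → 130.1511
  f3: (p16, p12, p4) → 115.2268
  f4: (p6, p5, p7) → 41.7967
  f5: (p6, p5, p11) → 85.1762
  f6: (p6, p16, p7) → 28.1236
  f7: (p6, p16, p11) → 56.8979
  f8: (p15, p12, p1) → 70.6959
  f9: (p15, p12, p4) → 110.2695
  f10: (p15, p11, p4) → 57.0625
  f11: (p15, p5, p11) → 73.2287
  f12: (p13, p12, p1) → 53.9033
  f13: (p13, p10, p1) → 2.4645
  f14: (p13, p10, p12) → 2.0929
  f15: (p9, p10, p1) → 1.8294
  f16: (p9, p15, p1) → 2.6605
  f17: (p9, p15, p5) → 48.0200
  f18: (p8, p5, p7) → 92.7832
  f19: (p8, p10, p7) → 56.6829
  f20: (p8, p9, p5) → 77.8277
  f21: (p8, p9, p10) → 34.4905
  f22: (p14, p11, p4) → 14.9923
  f23: (p14, p16, p4) → 36.6731
  f24: (p14, p16, p11) → 14.5723
Σ area = 1293.600

Euler characteristic 14−36+24 = 2 ✓


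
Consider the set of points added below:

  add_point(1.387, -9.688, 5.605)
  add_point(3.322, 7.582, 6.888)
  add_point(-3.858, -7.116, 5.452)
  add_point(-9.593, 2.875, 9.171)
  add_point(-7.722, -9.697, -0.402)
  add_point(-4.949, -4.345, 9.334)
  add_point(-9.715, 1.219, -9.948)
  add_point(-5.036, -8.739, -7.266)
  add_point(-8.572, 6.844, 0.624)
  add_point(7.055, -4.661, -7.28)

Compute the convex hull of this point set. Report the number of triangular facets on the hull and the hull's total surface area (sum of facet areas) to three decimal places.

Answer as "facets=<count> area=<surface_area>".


Points on the hull: [0, 1, 3, 4, 5, 6, 7, 8, 9] (9 of 10).

Triangle areas on the boundary:
  f1: (p1, p9, p6) → 164.5879
  f2: (p3, p5, p1) → 58.4332
  f3: (p3, p4, p6) → 113.7885
  f4: (p3, p4, p5) → 47.6501
  f5: (p7, p9, p6) → 71.8122
  f6: (p7, p4, p6) → 41.3785
  f7: (p0, p4, p5) → 46.3417
  f8: (p0, p1, p9) → 123.7316
  f9: (p0, p5, p1) → 66.8761
  f10: (p0, p7, p9) → 84.2897
  f11: (p0, p7, p4) → 39.6762
  f12: (p8, p1, p6) → 69.2434
  f13: (p8, p3, p6) → 46.1817
  f14: (p8, p3, p1) → 60.8380
Σ area = 1034.829

Euler: V−E+F = 9−21+14 = 2.

facets=14 area=1034.829


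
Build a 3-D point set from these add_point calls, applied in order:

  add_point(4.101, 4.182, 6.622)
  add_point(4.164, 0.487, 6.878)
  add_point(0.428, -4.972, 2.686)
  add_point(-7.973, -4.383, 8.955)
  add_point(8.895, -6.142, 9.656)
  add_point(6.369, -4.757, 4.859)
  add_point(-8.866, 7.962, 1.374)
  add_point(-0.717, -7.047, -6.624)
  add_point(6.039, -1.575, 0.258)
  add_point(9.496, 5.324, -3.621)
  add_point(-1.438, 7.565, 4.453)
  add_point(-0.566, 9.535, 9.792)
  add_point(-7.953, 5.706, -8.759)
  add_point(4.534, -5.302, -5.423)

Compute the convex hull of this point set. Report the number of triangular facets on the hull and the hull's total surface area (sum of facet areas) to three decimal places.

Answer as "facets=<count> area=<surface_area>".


facets=12 area=1140.093

Points on the hull: [3, 4, 6, 7, 9, 11, 12, 13] (8 of 14).

Area of each hull facet:
  f1: (p3, p11, p6) → 82.5809
  f2: (p12, p11, p6) → 47.0136
  f3: (p12, p11, p9) → 147.6596
  f4: (p12, p3, p6) → 71.6939
  f5: (p12, p3, p7) → 126.0687
  f6: (p13, p12, p9) → 97.6938
  f7: (p13, p12, p7) → 40.9389
  f8: (p4, p3, p11) → 124.1063
  f9: (p4, p3, p7) → 135.6907
  f10: (p4, p11, p9) → 135.6783
  f11: (p4, p13, p7) → 39.8699
  f12: (p4, p13, p9) → 91.0989
Σ area = 1140.093

Euler: V−E+F = 8−18+12 = 2.


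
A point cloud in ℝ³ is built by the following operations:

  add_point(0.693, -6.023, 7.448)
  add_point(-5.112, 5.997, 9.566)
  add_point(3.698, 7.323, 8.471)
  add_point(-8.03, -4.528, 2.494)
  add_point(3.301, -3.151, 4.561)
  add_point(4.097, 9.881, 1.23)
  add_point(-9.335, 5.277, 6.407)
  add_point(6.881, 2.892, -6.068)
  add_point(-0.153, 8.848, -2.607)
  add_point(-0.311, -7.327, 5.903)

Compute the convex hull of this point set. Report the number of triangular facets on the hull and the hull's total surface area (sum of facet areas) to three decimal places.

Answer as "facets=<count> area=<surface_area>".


facets=16 area=679.935

Hull vertices (10/10): indices [0, 1, 2, 3, 4, 5, 6, 7, 8, 9].

Area of each hull facet:
  f1: (p2, p5, p7) → 36.0374
  f2: (p3, p9, p7) → 76.6087
  f3: (p8, p5, p6) → 38.6337
  f4: (p8, p5, p7) → 28.1595
  f5: (p8, p3, p6) → 70.7580
  f6: (p8, p3, p7) → 80.3665
  f7: (p0, p3, p9) → 8.8741
  f8: (p1, p5, p6) → 33.7753
  f9: (p1, p2, p5) → 33.7067
  f10: (p1, p0, p2) → 57.6843
  f11: (p1, p3, p6) → 27.4422
  f12: (p1, p0, p3) → 62.0746
  f13: (p4, p2, p7) → 70.3152
  f14: (p4, p0, p2) → 25.1667
  f15: (p4, p9, p7) → 24.9572
  f16: (p4, p0, p9) → 5.3743
Σ area = 679.935

Check V−E+F: 10 − 24 + 16 = 2.


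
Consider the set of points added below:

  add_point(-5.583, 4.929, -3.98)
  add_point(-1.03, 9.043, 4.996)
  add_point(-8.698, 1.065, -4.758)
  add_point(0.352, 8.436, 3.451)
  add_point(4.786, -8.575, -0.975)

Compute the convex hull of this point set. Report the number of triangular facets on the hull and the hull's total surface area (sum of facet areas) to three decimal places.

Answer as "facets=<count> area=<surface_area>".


facets=6 area=295.965

Hull vertices (5/5): indices [0, 1, 2, 3, 4].

Facet areas (half cross-product norm):
  f1: (p1, p4, p2) → 121.3236
  f2: (p0, p4, p2) → 42.5333
  f3: (p0, p1, p2) → 20.0638
  f4: (p3, p1, p4) → 15.7374
  f5: (p3, p0, p4) → 85.6989
  f6: (p3, p0, p1) → 10.6077
Σ area = 295.965

Euler characteristic 5−9+6 = 2 ✓


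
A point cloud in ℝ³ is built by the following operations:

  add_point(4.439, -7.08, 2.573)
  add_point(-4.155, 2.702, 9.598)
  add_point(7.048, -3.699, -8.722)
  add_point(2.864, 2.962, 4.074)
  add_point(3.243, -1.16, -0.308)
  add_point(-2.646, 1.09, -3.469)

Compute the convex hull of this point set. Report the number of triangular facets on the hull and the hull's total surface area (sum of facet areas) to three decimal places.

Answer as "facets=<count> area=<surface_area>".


5 of the 6 inputs are extreme points: [0, 1, 2, 3, 5].

Area of each hull facet:
  f1: (p3, p0, p1) → 45.1386
  f2: (p3, p0, p2) → 61.7016
  f3: (p5, p0, p1) → 77.3219
  f4: (p5, p0, p2) → 64.0070
  f5: (p5, p3, p1) → 42.5467
  f6: (p5, p3, p2) → 57.2100
Σ area = 347.926

Euler: V−E+F = 5−9+6 = 2.

facets=6 area=347.926


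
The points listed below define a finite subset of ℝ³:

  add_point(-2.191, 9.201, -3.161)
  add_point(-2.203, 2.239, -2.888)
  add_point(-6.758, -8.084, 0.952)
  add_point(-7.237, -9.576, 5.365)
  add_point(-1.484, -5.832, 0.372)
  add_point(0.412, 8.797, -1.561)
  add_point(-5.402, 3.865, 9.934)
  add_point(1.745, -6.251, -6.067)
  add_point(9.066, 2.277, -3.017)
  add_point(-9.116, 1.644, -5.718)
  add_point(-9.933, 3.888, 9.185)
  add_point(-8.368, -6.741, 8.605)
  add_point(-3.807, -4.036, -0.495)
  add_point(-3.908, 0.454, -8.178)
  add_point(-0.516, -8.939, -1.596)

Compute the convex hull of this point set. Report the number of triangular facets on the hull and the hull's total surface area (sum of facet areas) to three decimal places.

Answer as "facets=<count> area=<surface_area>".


12 of the 15 inputs are extreme points: [0, 2, 3, 5, 6, 7, 8, 9, 10, 11, 13, 14].

Triangle areas on the boundary:
  f1: (p0, p13, p8) → 64.4892
  f2: (p9, p0, p10) → 75.7994
  f3: (p9, p0, p13) → 29.2768
  f4: (p9, p2, p13) → 35.1754
  f5: (p9, p2, p3) → 18.2990
  f6: (p11, p3, p8) → 48.2139
  f7: (p11, p6, p8) → 107.9679
  f8: (p11, p6, p10) → 24.4640
  f9: (p11, p9, p10) → 79.4198
  f10: (p11, p9, p3) → 35.3349
  f11: (p5, p0, p8) → 12.3902
  f12: (p5, p6, p8) → 73.3534
  f13: (p5, p0, p10) → 23.8866
  f14: (p5, p6, p10) → 30.4239
  f15: (p7, p13, p8) → 52.3172
  f16: (p7, p2, p13) → 49.3102
  f17: (p14, p3, p8) → 59.2047
  f18: (p14, p7, p8) → 30.4826
  f19: (p14, p2, p3) → 14.5339
  f20: (p14, p7, p2) → 15.4475
Σ area = 879.790

Euler characteristic 12−30+20 = 2 ✓

facets=20 area=879.790


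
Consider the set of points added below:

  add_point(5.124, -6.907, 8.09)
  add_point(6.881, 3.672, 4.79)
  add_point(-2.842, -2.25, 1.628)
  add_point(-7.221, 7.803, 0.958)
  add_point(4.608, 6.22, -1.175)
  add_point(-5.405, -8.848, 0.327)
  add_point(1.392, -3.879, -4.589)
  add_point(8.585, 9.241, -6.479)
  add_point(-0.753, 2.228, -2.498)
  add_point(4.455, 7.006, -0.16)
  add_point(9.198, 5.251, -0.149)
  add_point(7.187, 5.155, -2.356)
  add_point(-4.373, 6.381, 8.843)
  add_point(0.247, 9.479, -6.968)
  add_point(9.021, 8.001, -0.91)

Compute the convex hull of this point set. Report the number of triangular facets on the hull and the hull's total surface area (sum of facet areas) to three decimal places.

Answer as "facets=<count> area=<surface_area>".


facets=16 area=870.037

Extreme-point indices: [0, 1, 3, 5, 6, 7, 10, 12, 13, 14] — 10 of 15 on the boundary.

Area of each hull facet:
  f1: (p12, p5, p3) → 70.2578
  f2: (p0, p12, p5) → 102.5687
  f3: (p13, p5, p3) → 92.2234
  f4: (p13, p12, p3) → 41.4614
  f5: (p1, p0, p10) → 25.9145
  f6: (p1, p0, p12) → 68.7683
  f7: (p6, p13, p5) → 56.3112
  f8: (p6, p0, p10) → 81.8751
  f9: (p6, p0, p5) → 60.7693
  f10: (p14, p1, p10) → 7.1497
  f11: (p14, p1, p12) → 42.2419
  f12: (p7, p6, p13) → 56.4620
  f13: (p7, p13, p12) → 68.3937
  f14: (p7, p14, p12) → 40.3904
  f15: (p7, p6, p10) → 48.0404
  f16: (p7, p14, p10) → 7.2096
Σ area = 870.037

Check V−E+F: 10 − 24 + 16 = 2.


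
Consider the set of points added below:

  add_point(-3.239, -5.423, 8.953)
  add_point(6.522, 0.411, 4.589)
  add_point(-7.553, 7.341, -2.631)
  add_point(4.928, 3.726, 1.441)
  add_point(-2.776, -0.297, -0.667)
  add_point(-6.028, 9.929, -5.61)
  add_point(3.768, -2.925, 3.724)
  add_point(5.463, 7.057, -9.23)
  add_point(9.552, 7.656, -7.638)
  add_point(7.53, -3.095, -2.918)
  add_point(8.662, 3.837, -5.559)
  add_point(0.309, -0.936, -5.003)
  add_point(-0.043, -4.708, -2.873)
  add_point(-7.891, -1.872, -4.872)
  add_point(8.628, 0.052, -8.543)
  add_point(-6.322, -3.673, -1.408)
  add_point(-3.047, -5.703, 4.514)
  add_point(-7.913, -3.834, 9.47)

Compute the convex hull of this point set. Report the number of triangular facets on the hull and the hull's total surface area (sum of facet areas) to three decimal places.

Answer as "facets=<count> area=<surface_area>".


Hull vertices (15/18): indices [0, 1, 2, 3, 5, 6, 7, 8, 9, 12, 13, 14, 15, 16, 17].

Area of each hull facet:
  f1: (p2, p13, p17) → 68.3091
  f2: (p2, p13, p5) → 18.0167
  f3: (p15, p16, p17) → 24.9490
  f4: (p15, p13, p17) → 14.8476
  f5: (p7, p5, p8) → 19.0267
  f6: (p7, p13, p5) → 73.9630
  f7: (p3, p5, p8) → 76.4989
  f8: (p3, p1, p8) → 20.1437
  f9: (p3, p2, p5) → 28.7780
  f10: (p3, p1, p17) → 38.1565
  f11: (p3, p2, p17) → 103.7749
  f12: (p0, p16, p17) → 10.8984
  f13: (p0, p1, p17) → 23.2629
  f14: (p9, p1, p8) → 49.7210
  f15: (p9, p0, p16) → 23.8275
  f16: (p6, p0, p1) → 16.3947
  f17: (p6, p9, p1) → 16.7196
  f18: (p6, p9, p0) → 16.8792
  f19: (p12, p15, p13) → 13.3312
  f20: (p12, p15, p16) → 21.9825
  f21: (p12, p9, p16) → 28.5592
  f22: (p14, p7, p8) → 16.3656
  f23: (p14, p9, p8) → 23.1796
  f24: (p14, p12, p9) → 24.3765
  f25: (p14, p7, p13) → 63.1645
  f26: (p14, p12, p13) → 43.8854
Σ area = 879.012

Euler: V−E+F = 15−39+26 = 2.

facets=26 area=879.012


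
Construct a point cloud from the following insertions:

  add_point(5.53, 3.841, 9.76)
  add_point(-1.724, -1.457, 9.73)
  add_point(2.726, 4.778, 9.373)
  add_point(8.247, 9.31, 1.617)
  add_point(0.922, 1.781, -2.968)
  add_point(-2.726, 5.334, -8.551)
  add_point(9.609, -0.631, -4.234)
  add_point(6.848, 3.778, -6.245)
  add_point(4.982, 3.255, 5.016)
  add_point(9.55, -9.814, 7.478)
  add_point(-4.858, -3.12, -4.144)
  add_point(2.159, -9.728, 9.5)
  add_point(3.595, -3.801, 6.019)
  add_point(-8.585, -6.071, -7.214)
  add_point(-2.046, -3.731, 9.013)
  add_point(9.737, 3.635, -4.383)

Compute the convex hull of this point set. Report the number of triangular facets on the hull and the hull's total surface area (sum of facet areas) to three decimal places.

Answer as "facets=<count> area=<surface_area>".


Extreme-point indices: [0, 1, 2, 3, 5, 6, 7, 9, 11, 13, 14, 15] — 12 of 16 on the boundary.

Area of each hull facet:
  f1: (p6, p9, p13) → 142.8145
  f2: (p6, p9, p15) → 24.3134
  f3: (p3, p9, p15) → 75.2075
  f4: (p3, p0, p9) → 69.8037
  f5: (p7, p6, p15) → 7.3408
  f6: (p7, p3, p15) → 14.1132
  f7: (p7, p3, p5) → 47.0515
  f8: (p7, p5, p13) → 61.7974
  f9: (p7, p6, p13) → 51.1229
  f10: (p11, p0, p9) → 52.3065
  f11: (p11, p9, p13) → 73.9243
  f12: (p11, p14, p13) → 63.8960
  f13: (p2, p3, p0) → 15.1706
  f14: (p2, p3, p5) → 81.6059
  f15: (p1, p11, p0) → 40.2978
  f16: (p1, p11, p14) → 6.5096
  f17: (p1, p2, p0) → 10.9610
  f18: (p1, p14, p13) → 18.9748
  f19: (p1, p5, p13) → 116.3513
  f20: (p1, p2, p5) → 71.5039
Σ area = 1045.067

Euler: V−E+F = 12−30+20 = 2.

facets=20 area=1045.067


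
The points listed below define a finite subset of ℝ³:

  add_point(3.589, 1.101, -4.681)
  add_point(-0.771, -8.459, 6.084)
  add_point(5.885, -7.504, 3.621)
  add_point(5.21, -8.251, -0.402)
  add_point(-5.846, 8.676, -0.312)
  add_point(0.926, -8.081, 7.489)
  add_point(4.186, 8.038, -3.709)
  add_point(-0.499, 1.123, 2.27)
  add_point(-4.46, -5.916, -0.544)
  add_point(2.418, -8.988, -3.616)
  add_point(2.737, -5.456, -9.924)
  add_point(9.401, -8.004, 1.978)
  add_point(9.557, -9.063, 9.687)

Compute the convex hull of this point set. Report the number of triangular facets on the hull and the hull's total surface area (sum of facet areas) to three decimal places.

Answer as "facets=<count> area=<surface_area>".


Hull vertices (9/13): indices [1, 4, 5, 6, 8, 9, 10, 11, 12].

Facet areas (half cross-product norm):
  f1: (p8, p10, p4) → 86.6820
  f2: (p6, p12, p4) → 118.3276
  f3: (p6, p10, p4) → 78.8281
  f4: (p9, p8, p10) → 28.9430
  f5: (p11, p6, p12) → 62.0387
  f6: (p11, p6, p10) → 100.5979
  f7: (p11, p9, p12) → 27.5870
  f8: (p11, p9, p10) → 29.0164
  f9: (p1, p9, p12) → 55.9985
  f10: (p1, p9, p8) → 31.9043
  f11: (p1, p8, p4) → 54.9997
  f12: (p5, p12, p4) → 75.2327
  f13: (p5, p1, p4) → 20.4725
  f14: (p5, p1, p12) → 4.9921
Σ area = 775.621

Euler characteristic 9−21+14 = 2 ✓

facets=14 area=775.621


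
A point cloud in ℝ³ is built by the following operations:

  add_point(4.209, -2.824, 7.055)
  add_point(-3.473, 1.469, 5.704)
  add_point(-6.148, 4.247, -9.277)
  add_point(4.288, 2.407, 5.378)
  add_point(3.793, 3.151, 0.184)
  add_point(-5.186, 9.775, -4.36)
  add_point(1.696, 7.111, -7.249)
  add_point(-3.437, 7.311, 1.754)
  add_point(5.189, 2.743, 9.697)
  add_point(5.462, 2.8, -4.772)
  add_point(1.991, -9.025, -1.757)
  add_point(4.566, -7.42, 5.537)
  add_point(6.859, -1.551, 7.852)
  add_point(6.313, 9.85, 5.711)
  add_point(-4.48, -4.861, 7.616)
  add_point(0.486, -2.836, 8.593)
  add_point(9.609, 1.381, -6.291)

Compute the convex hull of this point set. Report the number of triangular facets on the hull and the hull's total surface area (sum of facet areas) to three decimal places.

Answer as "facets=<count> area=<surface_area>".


Hull vertices (13/17): indices [1, 2, 5, 6, 7, 8, 10, 11, 12, 13, 14, 15, 16].

Per-facet area ½‖(b−a)×(c−a)‖:
  f1: (p10, p16, p2) → 104.5470
  f2: (p14, p10, p2) → 103.1522
  f3: (p12, p13, p16) → 79.5077
  f4: (p12, p13, p8) → 17.4175
  f5: (p6, p16, p2) → 34.8214
  f6: (p6, p13, p16) → 66.8151
  f7: (p5, p14, p2) → 69.7831
  f8: (p5, p6, p2) → 27.3770
  f9: (p5, p6, p13) → 55.2059
  f10: (p1, p14, p8) → 31.8548
  f11: (p1, p13, p8) → 39.5505
  f12: (p11, p14, p10) → 37.9776
  f13: (p11, p10, p16) → 53.9727
  f14: (p11, p12, p16) → 49.1339
  f15: (p15, p14, p8) → 9.2426
  f16: (p15, p12, p8) → 15.9095
  f17: (p15, p11, p14) → 18.2533
  f18: (p15, p11, p12) → 19.4396
  f19: (p7, p5, p13) → 32.5012
  f20: (p7, p1, p13) → 38.1668
  f21: (p7, p5, p14) → 33.3274
  f22: (p7, p1, p14) → 7.7238
Σ area = 945.681

Euler: V−E+F = 13−33+22 = 2.

facets=22 area=945.681


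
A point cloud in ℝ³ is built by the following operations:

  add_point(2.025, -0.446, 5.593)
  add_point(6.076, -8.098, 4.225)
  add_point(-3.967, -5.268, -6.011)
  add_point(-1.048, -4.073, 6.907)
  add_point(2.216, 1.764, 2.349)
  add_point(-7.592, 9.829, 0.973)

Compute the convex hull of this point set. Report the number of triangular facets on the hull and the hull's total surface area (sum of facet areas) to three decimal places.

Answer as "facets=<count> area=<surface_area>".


facets=8 area=399.762

Extreme-point indices: [0, 1, 2, 3, 4, 5] — 6 of 6 on the boundary.

Per-facet area ½‖(b−a)×(c−a)‖:
  f1: (p3, p2, p5) → 102.1135
  f2: (p3, p2, p1) → 56.4853
  f3: (p0, p3, p5) → 35.8715
  f4: (p0, p3, p1) → 20.5339
  f5: (p4, p2, p5) → 79.7913
  f6: (p4, p2, p1) → 65.8391
  f7: (p4, p0, p5) → 22.9278
  f8: (p4, p0, p1) → 16.2001
Σ area = 399.762

Euler: V−E+F = 6−12+8 = 2.
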